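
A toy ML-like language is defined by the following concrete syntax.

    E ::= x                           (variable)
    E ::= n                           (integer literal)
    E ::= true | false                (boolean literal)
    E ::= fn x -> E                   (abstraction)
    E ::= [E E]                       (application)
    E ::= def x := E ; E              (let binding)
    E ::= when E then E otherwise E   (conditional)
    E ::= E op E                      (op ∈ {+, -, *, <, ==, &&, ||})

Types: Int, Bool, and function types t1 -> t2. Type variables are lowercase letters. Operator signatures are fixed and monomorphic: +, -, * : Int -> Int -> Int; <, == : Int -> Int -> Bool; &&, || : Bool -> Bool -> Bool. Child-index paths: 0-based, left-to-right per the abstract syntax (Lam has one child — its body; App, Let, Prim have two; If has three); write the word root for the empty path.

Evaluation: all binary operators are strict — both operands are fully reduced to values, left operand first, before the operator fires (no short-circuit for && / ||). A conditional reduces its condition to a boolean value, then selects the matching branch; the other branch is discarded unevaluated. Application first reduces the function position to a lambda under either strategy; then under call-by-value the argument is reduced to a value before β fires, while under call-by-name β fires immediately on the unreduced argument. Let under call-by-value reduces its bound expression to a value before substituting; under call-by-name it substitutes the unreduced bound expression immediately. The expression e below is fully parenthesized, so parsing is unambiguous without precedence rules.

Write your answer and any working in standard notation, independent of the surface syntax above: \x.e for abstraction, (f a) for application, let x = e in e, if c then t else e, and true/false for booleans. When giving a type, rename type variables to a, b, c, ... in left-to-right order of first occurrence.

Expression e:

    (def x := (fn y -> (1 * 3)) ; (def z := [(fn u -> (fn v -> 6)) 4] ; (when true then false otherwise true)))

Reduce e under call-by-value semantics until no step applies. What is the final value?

Answer: false

Derivation:
step 0: (let x = (\y.(1 * 3)) in (let z = ((\u.(\v.6)) 4) in (if true then false else true)))
step 1: [let@root] (let z = ((\u.(\v.6)) 4) in (if true then false else true))
step 2: [beta@0] (let z = (\v.6) in (if true then false else true))
step 3: [let@root] (if true then false else true)
step 4: [if@root] false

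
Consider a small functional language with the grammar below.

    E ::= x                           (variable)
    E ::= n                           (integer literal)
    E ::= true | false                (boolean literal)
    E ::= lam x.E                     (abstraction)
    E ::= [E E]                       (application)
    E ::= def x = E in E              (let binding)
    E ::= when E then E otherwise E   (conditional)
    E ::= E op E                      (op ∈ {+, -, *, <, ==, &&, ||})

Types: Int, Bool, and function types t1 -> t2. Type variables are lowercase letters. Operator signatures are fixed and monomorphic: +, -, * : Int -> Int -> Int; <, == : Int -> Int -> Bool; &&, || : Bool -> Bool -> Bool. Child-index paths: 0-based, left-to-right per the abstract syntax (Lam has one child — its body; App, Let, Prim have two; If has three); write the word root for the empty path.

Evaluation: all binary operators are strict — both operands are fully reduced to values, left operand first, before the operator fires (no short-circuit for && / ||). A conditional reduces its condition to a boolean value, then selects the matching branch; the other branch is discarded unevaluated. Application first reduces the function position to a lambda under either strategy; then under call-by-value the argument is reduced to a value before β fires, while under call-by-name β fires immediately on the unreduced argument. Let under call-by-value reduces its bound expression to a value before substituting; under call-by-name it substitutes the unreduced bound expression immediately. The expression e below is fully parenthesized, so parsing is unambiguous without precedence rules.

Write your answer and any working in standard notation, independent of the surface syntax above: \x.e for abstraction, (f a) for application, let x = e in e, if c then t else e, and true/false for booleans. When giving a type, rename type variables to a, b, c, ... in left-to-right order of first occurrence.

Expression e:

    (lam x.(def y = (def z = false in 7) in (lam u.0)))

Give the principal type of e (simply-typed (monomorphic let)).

Working:
let z : Bool
let y : Int
\u._ : b -> Int
\x._ : a -> b -> Int

Answer: a -> b -> Int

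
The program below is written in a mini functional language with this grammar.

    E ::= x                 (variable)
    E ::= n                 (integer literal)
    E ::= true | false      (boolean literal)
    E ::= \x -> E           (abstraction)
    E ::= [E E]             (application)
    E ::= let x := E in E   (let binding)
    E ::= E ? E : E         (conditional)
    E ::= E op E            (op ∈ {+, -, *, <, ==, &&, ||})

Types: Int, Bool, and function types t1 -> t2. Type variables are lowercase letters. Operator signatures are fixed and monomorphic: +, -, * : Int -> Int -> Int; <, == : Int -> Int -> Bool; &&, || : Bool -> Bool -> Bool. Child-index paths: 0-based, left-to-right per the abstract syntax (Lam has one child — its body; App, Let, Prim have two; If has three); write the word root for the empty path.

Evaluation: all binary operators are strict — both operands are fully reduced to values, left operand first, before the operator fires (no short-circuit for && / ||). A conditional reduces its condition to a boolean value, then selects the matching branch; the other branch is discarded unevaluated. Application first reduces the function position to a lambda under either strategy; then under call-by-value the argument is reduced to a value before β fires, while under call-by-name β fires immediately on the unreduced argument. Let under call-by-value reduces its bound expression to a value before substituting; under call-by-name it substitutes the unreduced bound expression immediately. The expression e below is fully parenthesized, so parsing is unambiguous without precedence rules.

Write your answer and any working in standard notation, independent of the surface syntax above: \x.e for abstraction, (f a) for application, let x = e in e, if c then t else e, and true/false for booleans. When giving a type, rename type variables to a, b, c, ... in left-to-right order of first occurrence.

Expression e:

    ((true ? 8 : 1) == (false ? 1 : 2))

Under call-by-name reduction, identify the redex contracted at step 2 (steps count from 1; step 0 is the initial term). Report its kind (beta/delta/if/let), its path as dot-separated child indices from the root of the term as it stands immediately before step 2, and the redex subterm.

Answer: if at 1 : (if false then 1 else 2)

Trace:
step 0: ((if true then 8 else 1) == (if false then 1 else 2))
step 1: [if@0] (8 == (if false then 1 else 2))
step 2: [if@1] (8 == 2)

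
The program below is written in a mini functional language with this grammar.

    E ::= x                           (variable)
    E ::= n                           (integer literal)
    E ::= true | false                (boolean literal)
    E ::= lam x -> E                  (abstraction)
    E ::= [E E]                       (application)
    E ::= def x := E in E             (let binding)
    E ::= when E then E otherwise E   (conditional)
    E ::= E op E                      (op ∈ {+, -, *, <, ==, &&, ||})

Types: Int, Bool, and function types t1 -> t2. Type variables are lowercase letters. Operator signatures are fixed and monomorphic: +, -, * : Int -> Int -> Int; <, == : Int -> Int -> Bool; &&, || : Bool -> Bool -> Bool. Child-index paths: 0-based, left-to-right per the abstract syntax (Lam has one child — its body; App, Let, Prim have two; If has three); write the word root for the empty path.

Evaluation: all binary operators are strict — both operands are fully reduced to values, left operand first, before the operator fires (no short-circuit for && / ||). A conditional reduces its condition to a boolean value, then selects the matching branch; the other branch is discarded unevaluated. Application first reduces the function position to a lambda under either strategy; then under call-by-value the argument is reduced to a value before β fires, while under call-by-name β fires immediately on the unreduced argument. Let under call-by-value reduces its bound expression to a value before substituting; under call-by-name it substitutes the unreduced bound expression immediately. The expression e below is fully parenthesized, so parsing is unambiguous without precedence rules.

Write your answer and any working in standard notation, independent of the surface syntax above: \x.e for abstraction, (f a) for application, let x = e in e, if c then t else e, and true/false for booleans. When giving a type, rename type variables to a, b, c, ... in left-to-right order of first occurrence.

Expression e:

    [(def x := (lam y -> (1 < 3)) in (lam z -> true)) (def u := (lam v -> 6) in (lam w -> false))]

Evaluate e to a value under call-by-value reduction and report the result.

Working:
step 0: ((let x = (\y.(1 < 3)) in (\z.true)) (let u = (\v.6) in (\w.false)))
step 1: [let@0] ((\z.true) (let u = (\v.6) in (\w.false)))
step 2: [let@1] ((\z.true) (\w.false))
step 3: [beta@root] true

Answer: true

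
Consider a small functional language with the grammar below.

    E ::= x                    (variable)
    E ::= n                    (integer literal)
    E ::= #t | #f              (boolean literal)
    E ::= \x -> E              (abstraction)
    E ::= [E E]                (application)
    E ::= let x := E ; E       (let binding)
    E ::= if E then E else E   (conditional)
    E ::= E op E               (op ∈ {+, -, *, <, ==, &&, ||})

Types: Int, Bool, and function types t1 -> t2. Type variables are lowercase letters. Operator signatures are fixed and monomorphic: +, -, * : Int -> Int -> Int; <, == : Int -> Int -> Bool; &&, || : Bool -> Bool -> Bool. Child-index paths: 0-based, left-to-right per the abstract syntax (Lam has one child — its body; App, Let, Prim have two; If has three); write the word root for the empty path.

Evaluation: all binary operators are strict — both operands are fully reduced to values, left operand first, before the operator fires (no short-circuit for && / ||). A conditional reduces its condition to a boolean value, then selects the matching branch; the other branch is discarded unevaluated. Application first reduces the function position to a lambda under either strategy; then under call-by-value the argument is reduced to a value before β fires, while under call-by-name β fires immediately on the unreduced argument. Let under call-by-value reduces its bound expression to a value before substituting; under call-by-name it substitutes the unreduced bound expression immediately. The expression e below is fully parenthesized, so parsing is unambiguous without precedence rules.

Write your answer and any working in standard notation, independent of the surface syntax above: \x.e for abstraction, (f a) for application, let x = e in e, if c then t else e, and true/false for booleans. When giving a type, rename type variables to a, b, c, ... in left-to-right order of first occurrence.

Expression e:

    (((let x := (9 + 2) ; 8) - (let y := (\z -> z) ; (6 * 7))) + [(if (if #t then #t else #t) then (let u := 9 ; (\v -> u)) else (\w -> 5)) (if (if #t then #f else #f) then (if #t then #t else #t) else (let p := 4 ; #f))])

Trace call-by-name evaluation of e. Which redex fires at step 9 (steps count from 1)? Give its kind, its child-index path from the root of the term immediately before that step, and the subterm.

Trace:
step 0: (((let x = (9 + 2) in 8) - (let y = (\z.z) in (6 * 7))) + ((if (if true then true else true) then (let u = 9 in (\v.u)) else (\w.5)) (if (if true then false else false) then (if true then true else true) else (let p = 4 in false))))
step 1: [let@0.0] ((8 - (let y = (\z.z) in (6 * 7))) + ((if (if true then true else true) then (let u = 9 in (\v.u)) else (\w.5)) (if (if true then false else false) then (if true then true else true) else (let p = 4 in false))))
step 2: [let@0.1] ((8 - (6 * 7)) + ((if (if true then true else true) then (let u = 9 in (\v.u)) else (\w.5)) (if (if true then false else false) then (if true then true else true) else (let p = 4 in false))))
step 3: [delta@0.1] ((8 - 42) + ((if (if true then true else true) then (let u = 9 in (\v.u)) else (\w.5)) (if (if true then false else false) then (if true then true else true) else (let p = 4 in false))))
step 4: [delta@0] (-34 + ((if (if true then true else true) then (let u = 9 in (\v.u)) else (\w.5)) (if (if true then false else false) then (if true then true else true) else (let p = 4 in false))))
step 5: [if@1.0.0] (-34 + ((if true then (let u = 9 in (\v.u)) else (\w.5)) (if (if true then false else false) then (if true then true else true) else (let p = 4 in false))))
step 6: [if@1.0] (-34 + ((let u = 9 in (\v.u)) (if (if true then false else false) then (if true then true else true) else (let p = 4 in false))))
step 7: [let@1.0] (-34 + ((\v.9) (if (if true then false else false) then (if true then true else true) else (let p = 4 in false))))
step 8: [beta@1] (-34 + 9)
step 9: [delta@root] -25

Answer: delta at root : (-34 + 9)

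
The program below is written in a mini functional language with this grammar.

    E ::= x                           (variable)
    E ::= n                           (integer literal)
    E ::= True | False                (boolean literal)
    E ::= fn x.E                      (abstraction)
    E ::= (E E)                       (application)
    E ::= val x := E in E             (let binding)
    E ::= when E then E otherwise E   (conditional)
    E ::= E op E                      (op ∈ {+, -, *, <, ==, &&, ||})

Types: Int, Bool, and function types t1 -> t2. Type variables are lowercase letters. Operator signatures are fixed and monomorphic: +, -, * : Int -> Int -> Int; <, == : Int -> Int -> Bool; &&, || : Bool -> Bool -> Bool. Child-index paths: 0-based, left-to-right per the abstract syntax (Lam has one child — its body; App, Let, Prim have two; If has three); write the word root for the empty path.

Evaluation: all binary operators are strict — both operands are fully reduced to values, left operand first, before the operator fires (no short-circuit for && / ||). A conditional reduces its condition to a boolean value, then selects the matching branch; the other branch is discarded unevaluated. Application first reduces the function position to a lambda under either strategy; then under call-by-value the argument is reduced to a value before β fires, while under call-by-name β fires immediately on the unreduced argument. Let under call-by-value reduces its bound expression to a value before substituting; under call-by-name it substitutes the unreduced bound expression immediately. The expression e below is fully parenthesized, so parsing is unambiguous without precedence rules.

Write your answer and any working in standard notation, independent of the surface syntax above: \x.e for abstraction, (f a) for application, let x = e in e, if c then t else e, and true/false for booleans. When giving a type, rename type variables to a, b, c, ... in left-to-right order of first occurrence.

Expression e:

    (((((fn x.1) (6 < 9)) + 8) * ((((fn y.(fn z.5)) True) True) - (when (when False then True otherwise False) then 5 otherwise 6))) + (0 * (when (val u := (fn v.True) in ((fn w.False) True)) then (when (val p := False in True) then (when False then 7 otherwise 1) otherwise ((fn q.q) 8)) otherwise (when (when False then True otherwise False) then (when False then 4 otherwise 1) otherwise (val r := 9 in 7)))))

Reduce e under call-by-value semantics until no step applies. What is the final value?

Trace:
step 0: (((((\x.1) (6 < 9)) + 8) * ((((\y.(\z.5)) true) true) - (if (if false then true else false) then 5 else 6))) + (0 * (if (let u = (\v.true) in ((\w.false) true)) then (if (let p = false in true) then (if false then 7 else 1) else ((\q.q) 8)) else (if (if false then true else false) then (if false then 4 else 1) else (let r = 9 in 7)))))
step 1: [delta@0.0.0.1] (((((\x.1) true) + 8) * ((((\y.(\z.5)) true) true) - (if (if false then true else false) then 5 else 6))) + (0 * (if (let u = (\v.true) in ((\w.false) true)) then (if (let p = false in true) then (if false then 7 else 1) else ((\q.q) 8)) else (if (if false then true else false) then (if false then 4 else 1) else (let r = 9 in 7)))))
step 2: [beta@0.0.0] (((1 + 8) * ((((\y.(\z.5)) true) true) - (if (if false then true else false) then 5 else 6))) + (0 * (if (let u = (\v.true) in ((\w.false) true)) then (if (let p = false in true) then (if false then 7 else 1) else ((\q.q) 8)) else (if (if false then true else false) then (if false then 4 else 1) else (let r = 9 in 7)))))
step 3: [delta@0.0] ((9 * ((((\y.(\z.5)) true) true) - (if (if false then true else false) then 5 else 6))) + (0 * (if (let u = (\v.true) in ((\w.false) true)) then (if (let p = false in true) then (if false then 7 else 1) else ((\q.q) 8)) else (if (if false then true else false) then (if false then 4 else 1) else (let r = 9 in 7)))))
step 4: [beta@0.1.0.0] ((9 * (((\z.5) true) - (if (if false then true else false) then 5 else 6))) + (0 * (if (let u = (\v.true) in ((\w.false) true)) then (if (let p = false in true) then (if false then 7 else 1) else ((\q.q) 8)) else (if (if false then true else false) then (if false then 4 else 1) else (let r = 9 in 7)))))
step 5: [beta@0.1.0] ((9 * (5 - (if (if false then true else false) then 5 else 6))) + (0 * (if (let u = (\v.true) in ((\w.false) true)) then (if (let p = false in true) then (if false then 7 else 1) else ((\q.q) 8)) else (if (if false then true else false) then (if false then 4 else 1) else (let r = 9 in 7)))))
step 6: [if@0.1.1.0] ((9 * (5 - (if false then 5 else 6))) + (0 * (if (let u = (\v.true) in ((\w.false) true)) then (if (let p = false in true) then (if false then 7 else 1) else ((\q.q) 8)) else (if (if false then true else false) then (if false then 4 else 1) else (let r = 9 in 7)))))
step 7: [if@0.1.1] ((9 * (5 - 6)) + (0 * (if (let u = (\v.true) in ((\w.false) true)) then (if (let p = false in true) then (if false then 7 else 1) else ((\q.q) 8)) else (if (if false then true else false) then (if false then 4 else 1) else (let r = 9 in 7)))))
step 8: [delta@0.1] ((9 * -1) + (0 * (if (let u = (\v.true) in ((\w.false) true)) then (if (let p = false in true) then (if false then 7 else 1) else ((\q.q) 8)) else (if (if false then true else false) then (if false then 4 else 1) else (let r = 9 in 7)))))
step 9: [delta@0] (-9 + (0 * (if (let u = (\v.true) in ((\w.false) true)) then (if (let p = false in true) then (if false then 7 else 1) else ((\q.q) 8)) else (if (if false then true else false) then (if false then 4 else 1) else (let r = 9 in 7)))))
step 10: [let@1.1.0] (-9 + (0 * (if ((\w.false) true) then (if (let p = false in true) then (if false then 7 else 1) else ((\q.q) 8)) else (if (if false then true else false) then (if false then 4 else 1) else (let r = 9 in 7)))))
step 11: [beta@1.1.0] (-9 + (0 * (if false then (if (let p = false in true) then (if false then 7 else 1) else ((\q.q) 8)) else (if (if false then true else false) then (if false then 4 else 1) else (let r = 9 in 7)))))
step 12: [if@1.1] (-9 + (0 * (if (if false then true else false) then (if false then 4 else 1) else (let r = 9 in 7))))
step 13: [if@1.1.0] (-9 + (0 * (if false then (if false then 4 else 1) else (let r = 9 in 7))))
step 14: [if@1.1] (-9 + (0 * (let r = 9 in 7)))
step 15: [let@1.1] (-9 + (0 * 7))
step 16: [delta@1] (-9 + 0)
step 17: [delta@root] -9

Answer: -9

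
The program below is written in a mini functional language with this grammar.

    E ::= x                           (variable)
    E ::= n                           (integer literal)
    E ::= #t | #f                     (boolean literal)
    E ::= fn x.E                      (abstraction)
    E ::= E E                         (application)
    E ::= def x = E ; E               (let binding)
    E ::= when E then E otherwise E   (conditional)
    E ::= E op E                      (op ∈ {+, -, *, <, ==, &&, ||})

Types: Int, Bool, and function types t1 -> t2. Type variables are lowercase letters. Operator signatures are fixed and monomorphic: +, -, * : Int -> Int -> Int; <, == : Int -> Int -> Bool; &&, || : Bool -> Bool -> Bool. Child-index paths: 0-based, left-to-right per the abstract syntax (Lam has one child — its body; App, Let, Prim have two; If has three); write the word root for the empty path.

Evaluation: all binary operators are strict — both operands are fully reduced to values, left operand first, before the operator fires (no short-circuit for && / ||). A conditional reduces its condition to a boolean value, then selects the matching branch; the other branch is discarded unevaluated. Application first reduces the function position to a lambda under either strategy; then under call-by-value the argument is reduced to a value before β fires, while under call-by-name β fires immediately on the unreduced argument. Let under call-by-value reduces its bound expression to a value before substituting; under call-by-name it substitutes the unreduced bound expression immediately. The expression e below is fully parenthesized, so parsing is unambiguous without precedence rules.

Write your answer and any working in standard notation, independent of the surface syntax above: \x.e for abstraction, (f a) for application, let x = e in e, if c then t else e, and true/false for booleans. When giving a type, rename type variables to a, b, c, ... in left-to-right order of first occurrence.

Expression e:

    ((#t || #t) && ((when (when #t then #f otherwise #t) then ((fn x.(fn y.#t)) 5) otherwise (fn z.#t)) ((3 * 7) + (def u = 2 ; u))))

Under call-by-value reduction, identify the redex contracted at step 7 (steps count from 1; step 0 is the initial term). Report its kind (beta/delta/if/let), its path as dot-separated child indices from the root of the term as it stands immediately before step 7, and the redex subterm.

Answer: beta at 1 : ((\z.true) 23)

Derivation:
step 0: ((true || true) && ((if (if true then false else true) then ((\x.(\y.true)) 5) else (\z.true)) ((3 * 7) + (let u = 2 in u))))
step 1: [delta@0] (true && ((if (if true then false else true) then ((\x.(\y.true)) 5) else (\z.true)) ((3 * 7) + (let u = 2 in u))))
step 2: [if@1.0.0] (true && ((if false then ((\x.(\y.true)) 5) else (\z.true)) ((3 * 7) + (let u = 2 in u))))
step 3: [if@1.0] (true && ((\z.true) ((3 * 7) + (let u = 2 in u))))
step 4: [delta@1.1.0] (true && ((\z.true) (21 + (let u = 2 in u))))
step 5: [let@1.1.1] (true && ((\z.true) (21 + 2)))
step 6: [delta@1.1] (true && ((\z.true) 23))
step 7: [beta@1] (true && true)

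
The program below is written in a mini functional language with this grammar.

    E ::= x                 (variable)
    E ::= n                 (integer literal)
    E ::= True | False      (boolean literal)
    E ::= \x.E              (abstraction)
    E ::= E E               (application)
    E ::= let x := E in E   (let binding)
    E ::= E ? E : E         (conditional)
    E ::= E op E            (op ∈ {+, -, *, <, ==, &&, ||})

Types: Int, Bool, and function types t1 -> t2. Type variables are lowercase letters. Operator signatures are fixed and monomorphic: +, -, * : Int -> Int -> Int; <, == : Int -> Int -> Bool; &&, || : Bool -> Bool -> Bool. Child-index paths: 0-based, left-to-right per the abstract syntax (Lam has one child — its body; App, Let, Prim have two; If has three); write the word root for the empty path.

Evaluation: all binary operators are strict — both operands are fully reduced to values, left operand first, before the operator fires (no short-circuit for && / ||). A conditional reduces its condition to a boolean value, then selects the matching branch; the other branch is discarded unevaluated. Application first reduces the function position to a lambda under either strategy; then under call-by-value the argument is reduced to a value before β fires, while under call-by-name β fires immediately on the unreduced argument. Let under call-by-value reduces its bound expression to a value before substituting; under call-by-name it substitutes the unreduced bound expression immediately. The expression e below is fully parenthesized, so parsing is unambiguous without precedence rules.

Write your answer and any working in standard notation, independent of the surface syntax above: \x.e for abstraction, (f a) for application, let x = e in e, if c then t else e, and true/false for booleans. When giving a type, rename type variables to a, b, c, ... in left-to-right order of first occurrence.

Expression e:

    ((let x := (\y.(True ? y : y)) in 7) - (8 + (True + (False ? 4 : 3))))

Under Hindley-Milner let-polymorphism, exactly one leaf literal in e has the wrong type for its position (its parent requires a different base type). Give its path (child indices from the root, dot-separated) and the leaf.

Answer: 1.1.0 : true

Working:
  unify Bool ~ Bool
y : a
y : a
  unify a ~ a
\y._ : a -> a
let x : forall. a -> a
  unify Int ~ Int
  unify Int ~ Int
  unify Bool ~ Int
  FAIL: mismatch Bool ~ Int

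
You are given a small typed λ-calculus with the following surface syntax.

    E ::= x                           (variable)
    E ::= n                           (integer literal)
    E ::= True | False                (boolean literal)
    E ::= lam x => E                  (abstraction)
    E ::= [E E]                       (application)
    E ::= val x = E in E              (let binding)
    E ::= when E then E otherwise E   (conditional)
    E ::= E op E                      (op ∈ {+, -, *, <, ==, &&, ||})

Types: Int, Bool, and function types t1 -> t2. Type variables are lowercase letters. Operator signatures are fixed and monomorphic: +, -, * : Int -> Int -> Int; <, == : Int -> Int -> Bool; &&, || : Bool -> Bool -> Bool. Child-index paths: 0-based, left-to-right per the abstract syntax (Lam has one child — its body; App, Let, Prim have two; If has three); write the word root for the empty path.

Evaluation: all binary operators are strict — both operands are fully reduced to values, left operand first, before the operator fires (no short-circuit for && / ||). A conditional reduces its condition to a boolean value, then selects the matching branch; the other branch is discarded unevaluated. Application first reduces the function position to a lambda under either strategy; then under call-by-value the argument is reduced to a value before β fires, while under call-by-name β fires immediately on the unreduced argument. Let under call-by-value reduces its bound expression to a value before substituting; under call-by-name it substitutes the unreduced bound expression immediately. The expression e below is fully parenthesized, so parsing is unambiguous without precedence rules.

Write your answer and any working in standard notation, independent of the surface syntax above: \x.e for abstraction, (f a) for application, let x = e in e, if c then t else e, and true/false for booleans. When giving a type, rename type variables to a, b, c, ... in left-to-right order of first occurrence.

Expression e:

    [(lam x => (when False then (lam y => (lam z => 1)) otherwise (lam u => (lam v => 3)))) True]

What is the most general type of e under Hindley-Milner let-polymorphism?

Answer: a -> b -> Int

Working:
  unify Bool ~ Bool
\z._ : c -> Int
\y._ : b -> c -> Int
\v._ : e -> Int
\u._ : d -> e -> Int
  unify b -> c -> Int ~ d -> e -> Int
  unify b ~ d
  unify c -> Int ~ e -> Int
  unify c ~ e
  unify Int ~ Int
\x._ : a -> d -> e -> Int
  unify a -> d -> e -> Int ~ Bool -> f
  unify a ~ Bool
  unify d -> e -> Int ~ f
_ _ : d -> e -> Int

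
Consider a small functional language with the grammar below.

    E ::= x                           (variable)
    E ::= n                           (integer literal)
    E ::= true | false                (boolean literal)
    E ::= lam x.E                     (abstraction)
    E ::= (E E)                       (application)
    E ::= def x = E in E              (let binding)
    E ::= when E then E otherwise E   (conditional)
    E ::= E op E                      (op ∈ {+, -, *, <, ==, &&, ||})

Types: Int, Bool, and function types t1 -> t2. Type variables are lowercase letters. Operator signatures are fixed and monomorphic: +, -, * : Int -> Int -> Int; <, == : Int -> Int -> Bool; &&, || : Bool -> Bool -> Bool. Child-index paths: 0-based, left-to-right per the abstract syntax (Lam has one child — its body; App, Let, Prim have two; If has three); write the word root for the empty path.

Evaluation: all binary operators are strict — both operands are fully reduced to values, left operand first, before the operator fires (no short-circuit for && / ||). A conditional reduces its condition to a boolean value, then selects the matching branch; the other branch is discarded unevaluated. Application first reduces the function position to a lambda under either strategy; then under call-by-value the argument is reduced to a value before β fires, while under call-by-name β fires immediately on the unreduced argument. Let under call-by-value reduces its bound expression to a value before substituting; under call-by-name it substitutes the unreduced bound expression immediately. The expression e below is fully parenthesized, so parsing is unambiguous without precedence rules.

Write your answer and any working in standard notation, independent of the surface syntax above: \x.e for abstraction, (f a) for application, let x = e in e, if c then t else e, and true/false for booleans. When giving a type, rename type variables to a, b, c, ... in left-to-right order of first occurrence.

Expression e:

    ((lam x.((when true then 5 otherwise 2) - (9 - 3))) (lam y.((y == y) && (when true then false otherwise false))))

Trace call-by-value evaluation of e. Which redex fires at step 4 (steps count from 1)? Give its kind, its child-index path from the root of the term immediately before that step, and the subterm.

Working:
step 0: ((\x.((if true then 5 else 2) - (9 - 3))) (\y.((y == y) && (if true then false else false))))
step 1: [beta@root] ((if true then 5 else 2) - (9 - 3))
step 2: [if@0] (5 - (9 - 3))
step 3: [delta@1] (5 - 6)
step 4: [delta@root] -1

Answer: delta at root : (5 - 6)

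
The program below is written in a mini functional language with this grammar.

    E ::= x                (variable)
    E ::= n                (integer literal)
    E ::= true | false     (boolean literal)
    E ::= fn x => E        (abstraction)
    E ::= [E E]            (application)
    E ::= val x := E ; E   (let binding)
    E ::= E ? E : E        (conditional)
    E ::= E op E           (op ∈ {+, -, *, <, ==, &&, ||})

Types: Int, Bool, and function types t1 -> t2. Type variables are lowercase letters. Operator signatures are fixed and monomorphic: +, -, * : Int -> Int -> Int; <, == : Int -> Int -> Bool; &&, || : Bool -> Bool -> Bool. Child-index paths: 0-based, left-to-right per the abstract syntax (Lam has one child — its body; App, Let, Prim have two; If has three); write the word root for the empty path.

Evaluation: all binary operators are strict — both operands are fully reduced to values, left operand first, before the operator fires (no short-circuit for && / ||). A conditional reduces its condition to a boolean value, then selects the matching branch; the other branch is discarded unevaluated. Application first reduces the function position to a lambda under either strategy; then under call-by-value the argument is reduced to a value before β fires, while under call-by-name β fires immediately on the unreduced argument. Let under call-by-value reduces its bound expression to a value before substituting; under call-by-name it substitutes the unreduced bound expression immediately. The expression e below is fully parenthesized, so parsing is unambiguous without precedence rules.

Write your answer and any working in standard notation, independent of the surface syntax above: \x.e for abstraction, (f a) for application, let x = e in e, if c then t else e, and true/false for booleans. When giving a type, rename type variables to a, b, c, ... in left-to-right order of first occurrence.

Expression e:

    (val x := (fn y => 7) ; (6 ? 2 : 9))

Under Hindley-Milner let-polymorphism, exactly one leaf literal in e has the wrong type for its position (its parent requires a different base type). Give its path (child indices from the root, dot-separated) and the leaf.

Working:
\y._ : a -> Int
let x : forall. a -> Int
  unify Int ~ Bool
  FAIL: mismatch Int ~ Bool

Answer: 1.0 : 6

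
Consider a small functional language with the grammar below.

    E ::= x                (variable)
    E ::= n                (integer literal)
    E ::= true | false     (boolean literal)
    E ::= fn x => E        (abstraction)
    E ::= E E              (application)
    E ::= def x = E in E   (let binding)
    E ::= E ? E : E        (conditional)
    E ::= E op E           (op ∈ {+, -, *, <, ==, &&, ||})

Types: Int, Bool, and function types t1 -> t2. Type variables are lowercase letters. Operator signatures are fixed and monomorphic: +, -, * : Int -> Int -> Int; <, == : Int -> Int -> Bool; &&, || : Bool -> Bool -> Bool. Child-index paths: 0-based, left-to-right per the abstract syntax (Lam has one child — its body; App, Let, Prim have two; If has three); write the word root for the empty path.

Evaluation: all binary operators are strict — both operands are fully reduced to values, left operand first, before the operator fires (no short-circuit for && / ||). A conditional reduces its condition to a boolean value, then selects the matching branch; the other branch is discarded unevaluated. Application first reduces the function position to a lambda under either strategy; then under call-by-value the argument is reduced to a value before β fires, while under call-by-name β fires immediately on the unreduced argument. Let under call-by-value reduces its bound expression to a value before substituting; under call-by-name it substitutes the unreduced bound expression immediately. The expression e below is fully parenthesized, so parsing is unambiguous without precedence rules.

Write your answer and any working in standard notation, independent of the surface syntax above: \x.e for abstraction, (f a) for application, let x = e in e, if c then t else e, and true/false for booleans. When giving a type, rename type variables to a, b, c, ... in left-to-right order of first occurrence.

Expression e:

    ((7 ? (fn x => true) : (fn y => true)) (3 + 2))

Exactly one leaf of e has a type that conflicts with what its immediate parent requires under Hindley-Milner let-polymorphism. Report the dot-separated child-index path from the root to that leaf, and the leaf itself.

Working:
  unify Int ~ Bool
  FAIL: mismatch Int ~ Bool

Answer: 0.0 : 7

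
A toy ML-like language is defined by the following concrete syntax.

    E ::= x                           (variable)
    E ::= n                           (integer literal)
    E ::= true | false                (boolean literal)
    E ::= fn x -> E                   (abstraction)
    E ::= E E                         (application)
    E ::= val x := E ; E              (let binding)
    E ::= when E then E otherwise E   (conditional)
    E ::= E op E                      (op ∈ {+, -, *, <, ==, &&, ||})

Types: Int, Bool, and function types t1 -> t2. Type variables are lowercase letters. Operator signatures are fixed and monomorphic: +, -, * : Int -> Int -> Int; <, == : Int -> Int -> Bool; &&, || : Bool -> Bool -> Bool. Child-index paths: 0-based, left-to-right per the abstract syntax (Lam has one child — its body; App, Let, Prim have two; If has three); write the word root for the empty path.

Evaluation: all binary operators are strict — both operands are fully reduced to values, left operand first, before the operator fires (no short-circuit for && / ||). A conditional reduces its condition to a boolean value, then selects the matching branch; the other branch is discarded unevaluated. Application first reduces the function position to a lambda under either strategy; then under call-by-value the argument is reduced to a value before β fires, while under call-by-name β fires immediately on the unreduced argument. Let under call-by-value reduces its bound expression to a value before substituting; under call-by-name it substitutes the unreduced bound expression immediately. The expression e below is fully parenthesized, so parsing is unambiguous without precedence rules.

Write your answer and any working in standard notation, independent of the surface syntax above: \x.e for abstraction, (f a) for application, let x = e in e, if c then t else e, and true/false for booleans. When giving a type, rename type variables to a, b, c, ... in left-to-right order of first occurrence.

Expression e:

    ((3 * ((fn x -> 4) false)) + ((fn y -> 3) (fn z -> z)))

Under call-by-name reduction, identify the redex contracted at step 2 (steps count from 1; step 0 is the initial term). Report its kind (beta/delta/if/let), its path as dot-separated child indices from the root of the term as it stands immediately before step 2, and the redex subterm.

Working:
step 0: ((3 * ((\x.4) false)) + ((\y.3) (\z.z)))
step 1: [beta@0.1] ((3 * 4) + ((\y.3) (\z.z)))
step 2: [delta@0] (12 + ((\y.3) (\z.z)))

Answer: delta at 0 : (3 * 4)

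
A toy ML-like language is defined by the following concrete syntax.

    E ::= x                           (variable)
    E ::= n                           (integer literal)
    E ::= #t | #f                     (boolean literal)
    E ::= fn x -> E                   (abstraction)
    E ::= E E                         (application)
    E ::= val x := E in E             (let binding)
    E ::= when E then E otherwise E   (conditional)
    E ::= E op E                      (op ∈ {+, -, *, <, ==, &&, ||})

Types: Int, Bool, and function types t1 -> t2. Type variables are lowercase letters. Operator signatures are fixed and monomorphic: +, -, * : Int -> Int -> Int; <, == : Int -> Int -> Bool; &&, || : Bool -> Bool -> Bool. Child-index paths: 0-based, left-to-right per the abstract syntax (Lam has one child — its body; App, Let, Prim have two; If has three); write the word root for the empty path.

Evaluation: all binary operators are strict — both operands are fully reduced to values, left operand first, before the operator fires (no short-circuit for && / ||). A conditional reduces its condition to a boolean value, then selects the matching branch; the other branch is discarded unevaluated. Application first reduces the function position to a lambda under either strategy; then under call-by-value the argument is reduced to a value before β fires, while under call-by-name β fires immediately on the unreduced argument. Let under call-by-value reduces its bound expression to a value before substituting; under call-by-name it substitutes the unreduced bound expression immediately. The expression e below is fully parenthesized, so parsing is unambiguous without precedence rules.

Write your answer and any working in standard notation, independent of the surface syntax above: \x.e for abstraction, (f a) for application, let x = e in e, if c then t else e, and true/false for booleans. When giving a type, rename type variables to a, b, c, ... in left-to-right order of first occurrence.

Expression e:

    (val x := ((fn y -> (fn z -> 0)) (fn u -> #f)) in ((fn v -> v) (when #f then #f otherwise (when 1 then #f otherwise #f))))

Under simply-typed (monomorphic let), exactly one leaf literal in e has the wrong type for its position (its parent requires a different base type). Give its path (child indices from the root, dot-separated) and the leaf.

Answer: 1.1.2.0 : 1

Working:
\z._ : b -> Int
\y._ : a -> b -> Int
\u._ : c -> Bool
  unify a -> b -> Int ~ (c -> Bool) -> d
  unify a ~ c -> Bool
  unify b -> Int ~ d
_ _ : b -> Int
let x : b -> Int
v : e
\v._ : e -> e
  unify Bool ~ Bool
  unify Int ~ Bool
  FAIL: mismatch Int ~ Bool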